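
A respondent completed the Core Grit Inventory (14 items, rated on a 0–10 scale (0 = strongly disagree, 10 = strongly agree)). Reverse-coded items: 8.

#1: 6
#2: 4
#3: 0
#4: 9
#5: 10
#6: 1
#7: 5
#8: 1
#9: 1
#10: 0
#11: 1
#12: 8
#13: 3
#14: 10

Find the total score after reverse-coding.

67

Reversing item 8 with 10 − raw:
Total = 6 + 4 + 0 + 9 + 10 + 1 + 5 + (10−1) + 1 + 0 + 1 + 8 + 3 + 10
      = 6 + 4 + 0 + 9 + 10 + 1 + 5 + 9 + 1 + 0 + 1 + 8 + 3 + 10 = 67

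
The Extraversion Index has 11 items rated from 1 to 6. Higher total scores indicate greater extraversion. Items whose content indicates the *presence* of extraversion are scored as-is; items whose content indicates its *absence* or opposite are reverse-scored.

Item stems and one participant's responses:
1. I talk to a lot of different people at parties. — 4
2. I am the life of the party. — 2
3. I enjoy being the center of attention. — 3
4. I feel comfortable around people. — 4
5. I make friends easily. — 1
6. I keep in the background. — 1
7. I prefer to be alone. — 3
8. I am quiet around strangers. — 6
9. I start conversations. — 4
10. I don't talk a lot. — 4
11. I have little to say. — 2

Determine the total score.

Items 6, 7, 8, 10, 11 describe the absence/opposite of extraversion → reverse-score.
on a 1–6 scale, reversed = 7 − raw.
  item 1: 4
  item 2: 2
  item 3: 3
  item 4: 4
  item 5: 1
  item 6: 7 − 1 = 6
  item 7: 7 − 3 = 4
  item 8: 7 − 6 = 1
  item 9: 4
  item 10: 7 − 4 = 3
  item 11: 7 − 2 = 5
Total = 4 + 2 + 3 + 4 + 1 + 6 + 4 + 1 + 4 + 3 + 5 = 37

37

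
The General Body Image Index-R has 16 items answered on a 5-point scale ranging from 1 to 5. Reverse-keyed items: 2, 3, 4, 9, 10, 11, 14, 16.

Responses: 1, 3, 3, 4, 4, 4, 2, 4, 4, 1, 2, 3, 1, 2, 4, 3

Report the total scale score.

49

Reverse-keyed items use 6 − raw:
  item 2: 6 − 3 = 3
  item 3: 6 − 3 = 3
  item 4: 6 − 4 = 2
  item 9: 6 − 4 = 2
  item 10: 6 − 1 = 5
  item 11: 6 − 2 = 4
  item 14: 6 − 2 = 4
  item 16: 6 − 3 = 3
After reverse-coding: 1, 3, 3, 2, 4, 4, 2, 4, 2, 5, 4, 3, 1, 4, 4, 3
Total = 1 + 3 + 3 + 2 + 4 + 4 + 2 + 4 + 2 + 5 + 4 + 3 + 1 + 4 + 4 + 3 = 49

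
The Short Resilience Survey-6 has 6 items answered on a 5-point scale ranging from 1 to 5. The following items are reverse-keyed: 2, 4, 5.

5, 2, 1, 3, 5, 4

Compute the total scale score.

18

Reverse-keyed items use 6 − raw:
  item 2: 6 − 2 = 4
  item 4: 6 − 3 = 3
  item 5: 6 − 5 = 1
After reverse-coding: 5, 4, 1, 3, 1, 4
Total = 5 + 4 + 1 + 3 + 1 + 4 = 18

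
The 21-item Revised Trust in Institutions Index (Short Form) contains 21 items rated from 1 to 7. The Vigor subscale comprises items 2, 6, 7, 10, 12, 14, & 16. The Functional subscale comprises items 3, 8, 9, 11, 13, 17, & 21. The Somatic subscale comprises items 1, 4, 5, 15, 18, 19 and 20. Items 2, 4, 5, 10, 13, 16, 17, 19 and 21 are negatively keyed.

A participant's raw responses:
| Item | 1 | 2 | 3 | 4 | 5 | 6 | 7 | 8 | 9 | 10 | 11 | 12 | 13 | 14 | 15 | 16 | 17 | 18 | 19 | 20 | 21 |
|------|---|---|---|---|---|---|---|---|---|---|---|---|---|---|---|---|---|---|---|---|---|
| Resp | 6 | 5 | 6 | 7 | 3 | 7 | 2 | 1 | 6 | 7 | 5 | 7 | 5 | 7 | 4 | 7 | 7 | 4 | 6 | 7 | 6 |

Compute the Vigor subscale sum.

Vigor items: 2, 6, 7, 10, 12, 14, 16.
Of these, items 2, 10 and 16 are negatively keyed; reverse-coded value = 8 − response.
  item 2: 8 − 5 = 3
  item 6: 7
  item 7: 2
  item 10: 8 − 7 = 1
  item 12: 7
  item 14: 7
  item 16: 8 − 7 = 1
Sum = 3 + 7 + 2 + 1 + 7 + 7 + 1 = 28

28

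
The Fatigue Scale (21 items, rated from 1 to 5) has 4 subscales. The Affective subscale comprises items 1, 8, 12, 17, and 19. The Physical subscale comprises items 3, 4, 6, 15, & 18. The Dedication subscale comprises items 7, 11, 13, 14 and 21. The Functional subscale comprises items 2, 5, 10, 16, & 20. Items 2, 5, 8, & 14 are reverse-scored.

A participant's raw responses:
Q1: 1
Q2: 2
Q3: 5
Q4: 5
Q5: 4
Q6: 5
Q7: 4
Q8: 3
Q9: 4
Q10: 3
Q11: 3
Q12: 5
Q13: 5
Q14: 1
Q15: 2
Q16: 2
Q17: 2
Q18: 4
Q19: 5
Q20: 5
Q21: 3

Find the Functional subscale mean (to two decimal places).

3.20

Functional items: 2, 5, 10, 16, 20.
Of these, items 2 and 5 are reverse-scored; reverse-coded value = 6 − response.
  item 2: 6 − 2 = 4
  item 5: 6 − 4 = 2
  item 10: 3
  item 16: 2
  item 20: 5
Sum = 4 + 2 + 3 + 2 + 5 = 16
Mean = 16 / 5 = 3.20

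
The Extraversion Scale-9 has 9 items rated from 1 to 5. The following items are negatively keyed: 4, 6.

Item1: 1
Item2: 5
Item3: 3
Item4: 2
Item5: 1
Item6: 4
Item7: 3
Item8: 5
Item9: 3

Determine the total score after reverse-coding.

27

Negatively keyed items use 6 − raw:
  item 4: 6 − 2 = 4
  item 6: 6 − 4 = 2
Scored responses: 1, 5, 3, 4, 1, 2, 3, 5, 3
Total = 1 + 5 + 3 + 4 + 1 + 2 + 3 + 5 + 3 = 27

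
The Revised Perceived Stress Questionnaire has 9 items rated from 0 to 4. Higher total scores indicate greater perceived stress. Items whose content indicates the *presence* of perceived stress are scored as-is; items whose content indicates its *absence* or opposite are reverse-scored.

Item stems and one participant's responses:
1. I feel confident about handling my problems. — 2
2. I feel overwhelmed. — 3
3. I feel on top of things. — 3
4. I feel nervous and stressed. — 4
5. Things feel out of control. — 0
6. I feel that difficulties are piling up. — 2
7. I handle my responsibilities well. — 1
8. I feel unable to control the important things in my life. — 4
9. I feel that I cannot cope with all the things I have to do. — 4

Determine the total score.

23

Items 1, 3, 7 describe the absence/opposite of perceived stress → reverse-score.
reverse-coded value = 4 − response.
  item 1: 4 − 2 = 2
  item 2: 3
  item 3: 4 − 3 = 1
  item 4: 4
  item 5: 0
  item 6: 2
  item 7: 4 − 1 = 3
  item 8: 4
  item 9: 4
Total = 2 + 3 + 1 + 4 + 0 + 2 + 3 + 4 + 4 = 23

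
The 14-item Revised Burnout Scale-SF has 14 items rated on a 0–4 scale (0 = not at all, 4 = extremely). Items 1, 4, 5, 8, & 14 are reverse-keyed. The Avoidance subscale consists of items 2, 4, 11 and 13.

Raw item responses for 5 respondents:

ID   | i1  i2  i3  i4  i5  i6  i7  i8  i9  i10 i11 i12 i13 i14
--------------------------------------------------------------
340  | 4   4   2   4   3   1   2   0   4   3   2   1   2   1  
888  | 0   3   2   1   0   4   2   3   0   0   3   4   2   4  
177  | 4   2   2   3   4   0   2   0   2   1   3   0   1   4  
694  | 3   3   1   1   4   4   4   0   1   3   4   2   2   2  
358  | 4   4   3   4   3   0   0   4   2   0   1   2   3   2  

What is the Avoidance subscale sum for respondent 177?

7

Respondent 177 raw: 4, 2, 2, 3, 4, 0, 2, 0, 2, 1, 3, 0, 1, 4.
Avoidance items: 2, 4, 11, 13.
Reverse-coded (reverse-coded value = 4 − response):
  item 2: 2
  item 4: 4 − 3 = 1
  item 11: 3
  item 13: 1
Sum = 2 + 1 + 3 + 1 = 7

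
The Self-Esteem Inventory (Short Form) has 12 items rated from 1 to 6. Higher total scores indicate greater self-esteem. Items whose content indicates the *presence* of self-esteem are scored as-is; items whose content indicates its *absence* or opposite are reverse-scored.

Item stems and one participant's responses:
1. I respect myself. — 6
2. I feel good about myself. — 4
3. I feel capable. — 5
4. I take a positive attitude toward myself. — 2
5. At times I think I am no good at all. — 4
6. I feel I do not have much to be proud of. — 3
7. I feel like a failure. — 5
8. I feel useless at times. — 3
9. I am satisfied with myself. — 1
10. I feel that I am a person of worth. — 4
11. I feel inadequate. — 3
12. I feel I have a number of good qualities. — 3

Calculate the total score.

42

Items 5, 6, 7, 8, 11 describe the absence/opposite of self-esteem → reverse-score.
reversed = (1+6) − raw = 7 − raw.
  item 1: 6
  item 2: 4
  item 3: 5
  item 4: 2
  item 5: 7 − 4 = 3
  item 6: 7 − 3 = 4
  item 7: 7 − 5 = 2
  item 8: 7 − 3 = 4
  item 9: 1
  item 10: 4
  item 11: 7 − 3 = 4
  item 12: 3
Total = 6 + 4 + 5 + 2 + 3 + 4 + 2 + 4 + 1 + 4 + 4 + 3 = 42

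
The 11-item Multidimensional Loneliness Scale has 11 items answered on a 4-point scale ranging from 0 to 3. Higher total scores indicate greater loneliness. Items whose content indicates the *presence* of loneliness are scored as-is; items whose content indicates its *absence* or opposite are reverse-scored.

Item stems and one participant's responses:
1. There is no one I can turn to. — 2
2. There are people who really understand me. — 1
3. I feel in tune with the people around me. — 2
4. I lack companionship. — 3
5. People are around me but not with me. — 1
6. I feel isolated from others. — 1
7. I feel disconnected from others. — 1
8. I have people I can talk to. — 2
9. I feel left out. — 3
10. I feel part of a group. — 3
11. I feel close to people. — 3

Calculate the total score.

Items 2, 3, 8, 10, 11 describe the absence/opposite of loneliness → reverse-score.
reversed = (0+3) − raw = 3 − raw.
  item 1: 2
  item 2: 3 − 1 = 2
  item 3: 3 − 2 = 1
  item 4: 3
  item 5: 1
  item 6: 1
  item 7: 1
  item 8: 3 − 2 = 1
  item 9: 3
  item 10: 3 − 3 = 0
  item 11: 3 − 3 = 0
Total = 2 + 2 + 1 + 3 + 1 + 1 + 1 + 1 + 3 + 0 + 0 = 15

15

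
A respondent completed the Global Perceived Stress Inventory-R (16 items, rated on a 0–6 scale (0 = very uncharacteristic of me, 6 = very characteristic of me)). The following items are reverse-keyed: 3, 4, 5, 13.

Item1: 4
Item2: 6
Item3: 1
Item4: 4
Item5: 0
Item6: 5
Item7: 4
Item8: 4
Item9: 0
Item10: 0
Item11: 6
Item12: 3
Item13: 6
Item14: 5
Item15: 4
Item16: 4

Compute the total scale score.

Apply reverse scoring (on a 0–6 scale, reversed = 6 − raw):
  item 3: 6 − 1 = 5
  item 4: 6 − 4 = 2
  item 5: 6 − 0 = 6
  item 13: 6 − 6 = 0
Scored responses: 4, 6, 5, 2, 6, 5, 4, 4, 0, 0, 6, 3, 0, 5, 4, 4
Total = 4 + 6 + 5 + 2 + 6 + 5 + 4 + 4 + 0 + 0 + 6 + 3 + 0 + 5 + 4 + 4 = 58

58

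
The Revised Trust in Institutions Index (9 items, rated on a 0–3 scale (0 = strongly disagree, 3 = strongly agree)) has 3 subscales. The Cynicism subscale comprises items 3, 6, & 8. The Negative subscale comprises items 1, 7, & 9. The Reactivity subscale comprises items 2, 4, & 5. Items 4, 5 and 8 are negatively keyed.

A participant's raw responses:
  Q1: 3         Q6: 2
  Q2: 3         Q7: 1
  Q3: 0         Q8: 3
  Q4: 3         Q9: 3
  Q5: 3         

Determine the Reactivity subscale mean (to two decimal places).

1.00

Reactivity items: 2, 4, 5.
Of these, items 4 and 5 are negatively keyed; on a 0–3 scale, reversed = 3 − raw.
  item 2: 3
  item 4: 3 − 3 = 0
  item 5: 3 − 3 = 0
Sum = 3 + 0 + 0 = 3
Mean = 3 / 3 = 1.00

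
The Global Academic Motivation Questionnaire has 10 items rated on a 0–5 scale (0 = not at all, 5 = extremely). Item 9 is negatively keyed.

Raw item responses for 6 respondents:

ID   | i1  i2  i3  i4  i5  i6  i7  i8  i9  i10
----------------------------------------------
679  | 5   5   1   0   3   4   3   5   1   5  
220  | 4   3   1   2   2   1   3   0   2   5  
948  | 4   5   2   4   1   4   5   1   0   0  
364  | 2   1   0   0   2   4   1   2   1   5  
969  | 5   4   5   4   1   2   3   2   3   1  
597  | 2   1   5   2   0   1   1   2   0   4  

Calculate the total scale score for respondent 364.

Respondent 364 raw: 2, 1, 0, 0, 2, 4, 1, 2, 1, 5.
Reverse-coded (reversed = (0+5) − raw = 5 − raw):
  item 1: 2
  item 2: 1
  item 3: 0
  item 4: 0
  item 5: 2
  item 6: 4
  item 7: 1
  item 8: 2
  item 9: 5 − 1 = 4
  item 10: 5
Sum = 2 + 1 + 0 + 0 + 2 + 4 + 1 + 2 + 4 + 5 = 21

21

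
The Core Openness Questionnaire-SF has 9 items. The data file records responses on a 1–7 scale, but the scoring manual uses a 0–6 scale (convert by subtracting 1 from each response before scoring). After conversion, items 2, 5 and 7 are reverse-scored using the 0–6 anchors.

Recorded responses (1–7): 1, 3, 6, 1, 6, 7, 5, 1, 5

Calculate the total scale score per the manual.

Convert to 0–6: 0, 2, 5, 0, 5, 6, 4, 0, 4
Reverse-coded (on a 0–6 scale, reversed = 6 − raw):
  item 2: 6 − 2 = 4
  item 5: 6 − 5 = 1
  item 7: 6 − 4 = 2
Scored: 0, 4, 5, 0, 1, 6, 2, 0, 4
Total = 22

22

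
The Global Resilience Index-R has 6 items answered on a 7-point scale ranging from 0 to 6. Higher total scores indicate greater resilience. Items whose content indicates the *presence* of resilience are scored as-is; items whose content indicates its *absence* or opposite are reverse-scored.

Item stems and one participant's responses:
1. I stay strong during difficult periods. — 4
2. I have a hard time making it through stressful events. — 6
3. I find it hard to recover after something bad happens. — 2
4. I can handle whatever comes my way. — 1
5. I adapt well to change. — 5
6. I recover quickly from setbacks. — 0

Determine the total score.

14

Items 2, 3 describe the absence/opposite of resilience → reverse-score.
reverse-coded value = 6 − response.
  item 1: 4
  item 2: 6 − 6 = 0
  item 3: 6 − 2 = 4
  item 4: 1
  item 5: 5
  item 6: 0
Total = 4 + 0 + 4 + 1 + 5 + 0 = 14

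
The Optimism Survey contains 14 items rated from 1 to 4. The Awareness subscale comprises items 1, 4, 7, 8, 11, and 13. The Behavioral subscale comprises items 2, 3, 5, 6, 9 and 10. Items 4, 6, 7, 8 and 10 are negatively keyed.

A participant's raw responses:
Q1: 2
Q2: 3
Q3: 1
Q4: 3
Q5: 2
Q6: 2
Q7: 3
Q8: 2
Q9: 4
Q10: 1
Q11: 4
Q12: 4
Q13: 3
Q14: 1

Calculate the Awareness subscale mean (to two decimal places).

Awareness items: 1, 4, 7, 8, 11, 13.
Of these, items 4, 7 and 8 are negatively keyed; on a 1–4 scale, reversed = 5 − raw.
  item 1: 2
  item 4: 5 − 3 = 2
  item 7: 5 − 3 = 2
  item 8: 5 − 2 = 3
  item 11: 4
  item 13: 3
Sum = 2 + 2 + 2 + 3 + 4 + 3 = 16
Mean = 16 / 6 = 2.67

2.67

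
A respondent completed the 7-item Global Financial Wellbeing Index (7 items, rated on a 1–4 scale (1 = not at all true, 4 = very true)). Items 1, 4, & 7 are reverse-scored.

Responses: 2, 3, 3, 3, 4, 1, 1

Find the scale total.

Raw sum = 17. Reverse-scored items: 1, 4, 7; their raw sum = 6.
Each reversal replaces raw with 5 − raw, changing the total by 5 − 2·raw per item.
Total = 17 + 3·5 − 2·6 = 17 + 15 − 12 = 20

20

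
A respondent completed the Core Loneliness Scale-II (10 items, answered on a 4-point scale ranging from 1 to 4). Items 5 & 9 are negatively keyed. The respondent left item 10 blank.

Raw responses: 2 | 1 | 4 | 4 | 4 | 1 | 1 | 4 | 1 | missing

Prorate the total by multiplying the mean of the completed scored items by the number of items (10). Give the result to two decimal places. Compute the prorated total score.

24.44

Reverse-coded (reversed = (1+4) − raw = 5 − raw):
  item 5: 5 − 4 = 1
  item 9: 5 − 1 = 4
Completed scored items (9 of 10): 2, 1, 4, 4, 1, 1, 1, 4, 4; sum = 22.
Person mean = 22 / 9 ≈ 2.4444
Prorated total = (22 / 9) × 10 = 24.44 (to 2 dp)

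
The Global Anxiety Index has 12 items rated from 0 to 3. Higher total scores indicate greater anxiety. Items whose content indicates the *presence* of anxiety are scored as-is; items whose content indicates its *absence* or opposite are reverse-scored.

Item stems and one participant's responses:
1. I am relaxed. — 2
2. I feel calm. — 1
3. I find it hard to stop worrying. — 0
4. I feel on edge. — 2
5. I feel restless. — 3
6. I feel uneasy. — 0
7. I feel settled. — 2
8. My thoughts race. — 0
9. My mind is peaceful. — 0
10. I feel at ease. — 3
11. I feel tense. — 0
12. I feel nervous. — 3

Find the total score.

Items 1, 2, 7, 9, 10 describe the absence/opposite of anxiety → reverse-score.
reversed = (0+3) − raw = 3 − raw.
  item 1: 3 − 2 = 1
  item 2: 3 − 1 = 2
  item 3: 0
  item 4: 2
  item 5: 3
  item 6: 0
  item 7: 3 − 2 = 1
  item 8: 0
  item 9: 3 − 0 = 3
  item 10: 3 − 3 = 0
  item 11: 0
  item 12: 3
Total = 1 + 2 + 0 + 2 + 3 + 0 + 1 + 0 + 3 + 0 + 0 + 3 = 15

15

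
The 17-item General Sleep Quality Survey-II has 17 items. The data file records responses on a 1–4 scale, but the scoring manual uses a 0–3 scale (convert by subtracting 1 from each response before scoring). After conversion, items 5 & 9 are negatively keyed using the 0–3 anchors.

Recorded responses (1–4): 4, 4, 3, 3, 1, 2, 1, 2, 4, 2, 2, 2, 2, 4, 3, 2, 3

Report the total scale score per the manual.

27

Convert to 0–3: 3, 3, 2, 2, 0, 1, 0, 1, 3, 1, 1, 1, 1, 3, 2, 1, 2
Reverse-coded (on a 0–3 scale, reversed = 3 − raw):
  item 5: 3 − 0 = 3
  item 9: 3 − 3 = 0
Scored: 3, 3, 2, 2, 3, 1, 0, 1, 0, 1, 1, 1, 1, 3, 2, 1, 2
Total = 27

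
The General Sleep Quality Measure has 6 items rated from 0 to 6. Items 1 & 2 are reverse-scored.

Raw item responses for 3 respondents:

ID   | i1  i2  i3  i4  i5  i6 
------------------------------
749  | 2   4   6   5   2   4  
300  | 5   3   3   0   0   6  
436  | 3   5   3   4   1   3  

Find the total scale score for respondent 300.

13

Respondent 300 raw: 5, 3, 3, 0, 0, 6.
Reverse-coded (reversed = (0+6) − raw = 6 − raw):
  item 1: 6 − 5 = 1
  item 2: 6 − 3 = 3
  item 3: 3
  item 4: 0
  item 5: 0
  item 6: 6
Sum = 1 + 3 + 3 + 0 + 0 + 6 = 13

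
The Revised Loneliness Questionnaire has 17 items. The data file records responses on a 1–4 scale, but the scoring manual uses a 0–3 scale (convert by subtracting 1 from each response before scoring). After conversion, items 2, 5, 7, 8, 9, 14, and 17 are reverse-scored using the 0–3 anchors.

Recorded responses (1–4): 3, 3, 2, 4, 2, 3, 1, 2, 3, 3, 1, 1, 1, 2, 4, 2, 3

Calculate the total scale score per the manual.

26

Convert to 0–3: 2, 2, 1, 3, 1, 2, 0, 1, 2, 2, 0, 0, 0, 1, 3, 1, 2
Reverse-coded (reversed = (0+3) − raw = 3 − raw):
  item 2: 3 − 2 = 1
  item 5: 3 − 1 = 2
  item 7: 3 − 0 = 3
  item 8: 3 − 1 = 2
  item 9: 3 − 2 = 1
  item 14: 3 − 1 = 2
  item 17: 3 − 2 = 1
Scored: 2, 1, 1, 3, 2, 2, 3, 2, 1, 2, 0, 0, 0, 2, 3, 1, 1
Total = 26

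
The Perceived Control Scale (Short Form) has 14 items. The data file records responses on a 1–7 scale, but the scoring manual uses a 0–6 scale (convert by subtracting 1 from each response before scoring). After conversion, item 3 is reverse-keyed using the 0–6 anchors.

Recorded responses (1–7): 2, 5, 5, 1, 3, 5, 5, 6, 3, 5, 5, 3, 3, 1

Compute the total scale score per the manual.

Convert to 0–6: 1, 4, 4, 0, 2, 4, 4, 5, 2, 4, 4, 2, 2, 0
Reverse-coded (reverse-coded value = 6 − response):
  item 3: 6 − 4 = 2
Scored: 1, 4, 2, 0, 2, 4, 4, 5, 2, 4, 4, 2, 2, 0
Total = 36

36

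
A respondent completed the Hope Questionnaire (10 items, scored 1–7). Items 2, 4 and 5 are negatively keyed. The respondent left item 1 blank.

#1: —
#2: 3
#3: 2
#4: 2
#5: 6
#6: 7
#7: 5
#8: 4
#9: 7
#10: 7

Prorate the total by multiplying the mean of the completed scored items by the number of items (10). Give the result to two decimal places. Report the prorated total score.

Reverse-coded (reversed = (1+7) − raw = 8 − raw):
  item 2: 8 − 3 = 5
  item 4: 8 − 2 = 6
  item 5: 8 − 6 = 2
Completed scored items (9 of 10): 5, 2, 6, 2, 7, 5, 4, 7, 7; sum = 45.
Person mean = 45 / 9 ≈ 5.0000
Prorated total = (45 / 9) × 10 = 50.00 (to 2 dp)

50.00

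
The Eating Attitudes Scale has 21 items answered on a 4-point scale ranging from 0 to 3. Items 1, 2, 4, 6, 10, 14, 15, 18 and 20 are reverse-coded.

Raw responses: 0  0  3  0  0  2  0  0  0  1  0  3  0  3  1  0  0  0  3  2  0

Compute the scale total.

27

Reversing items 1, 2, 4, 6, 10, 14, 15, 18, and 20 with 3 − raw:
Total = (3−0) + (3−0) + 3 + (3−0) + 0 + (3−2) + 0 + 0 + 0 + (3−1) + 0 + 3 + 0 + (3−3) + (3−1) + 0 + 0 + (3−0) + 3 + (3−2) + 0
      = 3 + 3 + 3 + 3 + 0 + 1 + 0 + 0 + 0 + 2 + 0 + 3 + 0 + 0 + 2 + 0 + 0 + 3 + 3 + 1 + 0 = 27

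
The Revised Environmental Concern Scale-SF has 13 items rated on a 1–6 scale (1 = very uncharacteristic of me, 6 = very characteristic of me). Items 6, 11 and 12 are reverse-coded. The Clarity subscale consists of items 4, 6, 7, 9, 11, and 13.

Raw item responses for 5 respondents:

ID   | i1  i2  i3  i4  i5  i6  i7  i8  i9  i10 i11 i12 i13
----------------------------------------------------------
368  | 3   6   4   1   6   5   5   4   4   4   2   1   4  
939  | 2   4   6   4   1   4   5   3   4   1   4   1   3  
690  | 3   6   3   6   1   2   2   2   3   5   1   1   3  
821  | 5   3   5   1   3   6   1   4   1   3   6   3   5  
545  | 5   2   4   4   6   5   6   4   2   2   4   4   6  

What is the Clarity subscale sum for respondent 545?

23

Respondent 545 raw: 5, 2, 4, 4, 6, 5, 6, 4, 2, 2, 4, 4, 6.
Clarity items: 4, 6, 7, 9, 11, 13.
Reverse-coded (reversed = (1+6) − raw = 7 − raw):
  item 4: 4
  item 6: 7 − 5 = 2
  item 7: 6
  item 9: 2
  item 11: 7 − 4 = 3
  item 13: 6
Sum = 4 + 2 + 6 + 2 + 3 + 6 = 23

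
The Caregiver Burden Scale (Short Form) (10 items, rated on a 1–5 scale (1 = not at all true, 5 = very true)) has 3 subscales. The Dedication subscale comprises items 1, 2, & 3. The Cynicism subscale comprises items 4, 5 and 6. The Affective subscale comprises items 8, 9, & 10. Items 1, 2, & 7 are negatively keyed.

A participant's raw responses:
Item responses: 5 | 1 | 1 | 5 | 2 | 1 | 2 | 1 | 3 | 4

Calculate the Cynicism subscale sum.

Cynicism items: 4, 5, 6.
  item 4: 5
  item 5: 2
  item 6: 1
Sum = 5 + 2 + 1 = 8

8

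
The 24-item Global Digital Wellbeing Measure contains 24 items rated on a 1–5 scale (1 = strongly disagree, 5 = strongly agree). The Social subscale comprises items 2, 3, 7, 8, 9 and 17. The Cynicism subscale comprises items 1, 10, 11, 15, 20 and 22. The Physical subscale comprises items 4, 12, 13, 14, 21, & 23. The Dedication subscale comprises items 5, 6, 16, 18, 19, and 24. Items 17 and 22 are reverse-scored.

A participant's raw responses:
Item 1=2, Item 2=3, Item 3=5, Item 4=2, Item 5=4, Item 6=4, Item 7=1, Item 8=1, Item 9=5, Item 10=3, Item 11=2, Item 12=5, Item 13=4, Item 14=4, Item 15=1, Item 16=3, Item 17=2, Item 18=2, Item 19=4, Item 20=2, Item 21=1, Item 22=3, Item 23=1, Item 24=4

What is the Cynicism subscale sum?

Cynicism items: 1, 10, 11, 15, 20, 22.
Of these, item 22 is reverse-scored; reversed = (1+5) − raw = 6 − raw.
  item 1: 2
  item 10: 3
  item 11: 2
  item 15: 1
  item 20: 2
  item 22: 6 − 3 = 3
Sum = 2 + 3 + 2 + 1 + 2 + 3 = 13

13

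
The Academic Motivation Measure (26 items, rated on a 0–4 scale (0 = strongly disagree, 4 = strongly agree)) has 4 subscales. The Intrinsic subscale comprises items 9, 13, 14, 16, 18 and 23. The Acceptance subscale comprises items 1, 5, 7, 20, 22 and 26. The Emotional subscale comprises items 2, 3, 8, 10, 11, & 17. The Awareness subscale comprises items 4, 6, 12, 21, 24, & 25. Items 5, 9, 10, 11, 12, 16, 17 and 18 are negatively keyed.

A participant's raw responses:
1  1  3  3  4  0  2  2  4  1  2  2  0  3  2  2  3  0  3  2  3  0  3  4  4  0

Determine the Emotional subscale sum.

Emotional items: 2, 3, 8, 10, 11, 17.
Of these, items 10, 11, and 17 are negatively keyed; reversed = (0+4) − raw = 4 − raw.
  item 2: 1
  item 3: 3
  item 8: 2
  item 10: 4 − 1 = 3
  item 11: 4 − 2 = 2
  item 17: 4 − 3 = 1
Sum = 1 + 3 + 2 + 3 + 2 + 1 = 12

12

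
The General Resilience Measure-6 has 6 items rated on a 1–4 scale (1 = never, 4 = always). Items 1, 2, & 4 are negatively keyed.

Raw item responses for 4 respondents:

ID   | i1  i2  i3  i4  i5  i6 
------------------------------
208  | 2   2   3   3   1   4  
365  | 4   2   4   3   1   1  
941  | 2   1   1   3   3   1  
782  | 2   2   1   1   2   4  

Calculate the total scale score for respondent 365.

Respondent 365 raw: 4, 2, 4, 3, 1, 1.
Reverse-coded (on a 1–4 scale, reversed = 5 − raw):
  item 1: 5 − 4 = 1
  item 2: 5 − 2 = 3
  item 3: 4
  item 4: 5 − 3 = 2
  item 5: 1
  item 6: 1
Sum = 1 + 3 + 4 + 2 + 1 + 1 = 12

12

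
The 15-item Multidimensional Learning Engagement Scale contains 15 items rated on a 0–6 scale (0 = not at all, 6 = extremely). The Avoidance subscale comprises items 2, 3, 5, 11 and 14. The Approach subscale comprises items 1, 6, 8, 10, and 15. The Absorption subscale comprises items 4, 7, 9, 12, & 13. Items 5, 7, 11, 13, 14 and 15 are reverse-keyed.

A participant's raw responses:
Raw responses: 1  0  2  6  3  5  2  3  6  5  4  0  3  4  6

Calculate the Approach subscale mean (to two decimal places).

Approach items: 1, 6, 8, 10, 15.
Of these, item 15 is reverse-keyed; reverse-coded value = 6 − response.
  item 1: 1
  item 6: 5
  item 8: 3
  item 10: 5
  item 15: 6 − 6 = 0
Sum = 1 + 5 + 3 + 5 + 0 = 14
Mean = 14 / 5 = 2.80

2.80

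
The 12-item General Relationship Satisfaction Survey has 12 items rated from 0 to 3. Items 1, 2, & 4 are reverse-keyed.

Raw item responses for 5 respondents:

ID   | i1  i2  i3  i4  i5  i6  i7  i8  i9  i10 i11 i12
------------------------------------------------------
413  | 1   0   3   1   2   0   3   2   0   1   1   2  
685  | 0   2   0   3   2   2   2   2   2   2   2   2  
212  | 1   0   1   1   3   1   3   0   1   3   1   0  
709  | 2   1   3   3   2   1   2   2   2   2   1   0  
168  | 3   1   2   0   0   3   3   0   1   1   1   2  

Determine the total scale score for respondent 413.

21

Respondent 413 raw: 1, 0, 3, 1, 2, 0, 3, 2, 0, 1, 1, 2.
Reverse-coded (on a 0–3 scale, reversed = 3 − raw):
  item 1: 3 − 1 = 2
  item 2: 3 − 0 = 3
  item 3: 3
  item 4: 3 − 1 = 2
  item 5: 2
  item 6: 0
  item 7: 3
  item 8: 2
  item 9: 0
  item 10: 1
  item 11: 1
  item 12: 2
Sum = 2 + 3 + 3 + 2 + 2 + 0 + 3 + 2 + 0 + 1 + 1 + 2 = 21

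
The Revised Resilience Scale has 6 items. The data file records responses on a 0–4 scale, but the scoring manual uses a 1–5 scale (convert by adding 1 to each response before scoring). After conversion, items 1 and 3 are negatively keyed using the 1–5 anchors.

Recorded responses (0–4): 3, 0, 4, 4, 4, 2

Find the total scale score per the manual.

17

Convert to 1–5: 4, 1, 5, 5, 5, 3
Reverse-coded (reversed = (1+5) − raw = 6 − raw):
  item 1: 6 − 4 = 2
  item 3: 6 − 5 = 1
Scored: 2, 1, 1, 5, 5, 3
Total = 17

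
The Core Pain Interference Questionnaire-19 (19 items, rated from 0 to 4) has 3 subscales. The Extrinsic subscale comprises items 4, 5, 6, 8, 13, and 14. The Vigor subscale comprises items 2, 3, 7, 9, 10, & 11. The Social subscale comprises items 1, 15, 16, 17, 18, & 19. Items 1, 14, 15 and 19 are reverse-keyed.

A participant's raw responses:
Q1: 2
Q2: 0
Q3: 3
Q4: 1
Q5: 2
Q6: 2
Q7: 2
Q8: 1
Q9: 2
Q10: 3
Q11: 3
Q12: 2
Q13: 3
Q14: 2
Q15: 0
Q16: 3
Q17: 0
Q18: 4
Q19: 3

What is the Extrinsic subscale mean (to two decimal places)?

Extrinsic items: 4, 5, 6, 8, 13, 14.
Of these, item 14 is reverse-keyed; reverse-coded value = 4 − response.
  item 4: 1
  item 5: 2
  item 6: 2
  item 8: 1
  item 13: 3
  item 14: 4 − 2 = 2
Sum = 1 + 2 + 2 + 1 + 3 + 2 = 11
Mean = 11 / 6 = 1.83

1.83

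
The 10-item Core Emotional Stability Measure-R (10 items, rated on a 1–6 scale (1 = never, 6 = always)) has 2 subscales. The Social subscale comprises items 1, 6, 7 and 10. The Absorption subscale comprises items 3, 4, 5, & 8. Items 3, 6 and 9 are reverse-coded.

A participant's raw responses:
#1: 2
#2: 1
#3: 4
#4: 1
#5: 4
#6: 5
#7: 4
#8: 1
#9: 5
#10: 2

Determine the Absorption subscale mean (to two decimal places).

Absorption items: 3, 4, 5, 8.
Of these, item 3 is reverse-coded; on a 1–6 scale, reversed = 7 − raw.
  item 3: 7 − 4 = 3
  item 4: 1
  item 5: 4
  item 8: 1
Sum = 3 + 1 + 4 + 1 = 9
Mean = 9 / 4 = 2.25

2.25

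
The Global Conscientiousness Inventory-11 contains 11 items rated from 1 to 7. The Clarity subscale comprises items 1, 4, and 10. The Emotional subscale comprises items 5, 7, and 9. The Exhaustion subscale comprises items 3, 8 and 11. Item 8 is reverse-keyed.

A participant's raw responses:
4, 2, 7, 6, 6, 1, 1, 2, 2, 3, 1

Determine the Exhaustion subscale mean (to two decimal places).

4.67

Exhaustion items: 3, 8, 11.
Of these, item 8 is reverse-keyed; reversed = (1+7) − raw = 8 − raw.
  item 3: 7
  item 8: 8 − 2 = 6
  item 11: 1
Sum = 7 + 6 + 1 = 14
Mean = 14 / 3 = 4.67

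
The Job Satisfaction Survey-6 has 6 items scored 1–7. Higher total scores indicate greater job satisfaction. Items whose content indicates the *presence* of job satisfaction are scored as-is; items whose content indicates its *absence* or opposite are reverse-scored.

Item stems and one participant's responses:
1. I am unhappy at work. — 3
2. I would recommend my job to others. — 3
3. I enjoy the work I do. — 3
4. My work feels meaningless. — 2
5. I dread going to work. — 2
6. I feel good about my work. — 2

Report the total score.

25

Items 1, 4, 5 describe the absence/opposite of job satisfaction → reverse-score.
reverse-coded value = 8 − response.
  item 1: 8 − 3 = 5
  item 2: 3
  item 3: 3
  item 4: 8 − 2 = 6
  item 5: 8 − 2 = 6
  item 6: 2
Total = 5 + 3 + 3 + 6 + 6 + 2 = 25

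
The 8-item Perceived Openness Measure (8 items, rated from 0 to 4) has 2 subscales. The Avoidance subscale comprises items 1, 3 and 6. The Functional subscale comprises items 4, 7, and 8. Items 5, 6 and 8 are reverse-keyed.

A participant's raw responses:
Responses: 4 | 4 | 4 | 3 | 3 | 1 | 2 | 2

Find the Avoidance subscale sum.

11

Avoidance items: 1, 3, 6.
Of these, item 6 is reverse-keyed; on a 0–4 scale, reversed = 4 − raw.
  item 1: 4
  item 3: 4
  item 6: 4 − 1 = 3
Sum = 4 + 4 + 3 = 11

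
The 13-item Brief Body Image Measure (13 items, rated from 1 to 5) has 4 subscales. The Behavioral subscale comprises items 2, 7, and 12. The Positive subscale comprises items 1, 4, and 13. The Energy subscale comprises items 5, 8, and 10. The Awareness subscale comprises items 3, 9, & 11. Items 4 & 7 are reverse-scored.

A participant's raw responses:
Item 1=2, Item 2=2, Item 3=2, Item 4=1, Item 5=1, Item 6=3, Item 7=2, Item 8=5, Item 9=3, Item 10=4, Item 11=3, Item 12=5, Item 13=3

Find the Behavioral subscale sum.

Behavioral items: 2, 7, 12.
Of these, item 7 is reverse-scored; reversed = (1+5) − raw = 6 − raw.
  item 2: 2
  item 7: 6 − 2 = 4
  item 12: 5
Sum = 2 + 4 + 5 = 11

11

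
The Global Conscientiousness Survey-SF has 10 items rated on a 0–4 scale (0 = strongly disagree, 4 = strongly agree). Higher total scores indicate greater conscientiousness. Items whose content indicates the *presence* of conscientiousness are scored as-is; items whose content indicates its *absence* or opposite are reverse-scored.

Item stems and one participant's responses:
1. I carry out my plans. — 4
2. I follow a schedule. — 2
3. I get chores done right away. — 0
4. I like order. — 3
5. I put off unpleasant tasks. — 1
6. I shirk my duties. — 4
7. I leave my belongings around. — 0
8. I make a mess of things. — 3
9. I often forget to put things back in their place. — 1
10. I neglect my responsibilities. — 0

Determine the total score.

24

Items 5, 6, 7, 8, 9, 10 describe the absence/opposite of conscientiousness → reverse-score.
on a 0–4 scale, reversed = 4 − raw.
  item 1: 4
  item 2: 2
  item 3: 0
  item 4: 3
  item 5: 4 − 1 = 3
  item 6: 4 − 4 = 0
  item 7: 4 − 0 = 4
  item 8: 4 − 3 = 1
  item 9: 4 − 1 = 3
  item 10: 4 − 0 = 4
Total = 4 + 2 + 0 + 3 + 3 + 0 + 4 + 1 + 3 + 4 = 24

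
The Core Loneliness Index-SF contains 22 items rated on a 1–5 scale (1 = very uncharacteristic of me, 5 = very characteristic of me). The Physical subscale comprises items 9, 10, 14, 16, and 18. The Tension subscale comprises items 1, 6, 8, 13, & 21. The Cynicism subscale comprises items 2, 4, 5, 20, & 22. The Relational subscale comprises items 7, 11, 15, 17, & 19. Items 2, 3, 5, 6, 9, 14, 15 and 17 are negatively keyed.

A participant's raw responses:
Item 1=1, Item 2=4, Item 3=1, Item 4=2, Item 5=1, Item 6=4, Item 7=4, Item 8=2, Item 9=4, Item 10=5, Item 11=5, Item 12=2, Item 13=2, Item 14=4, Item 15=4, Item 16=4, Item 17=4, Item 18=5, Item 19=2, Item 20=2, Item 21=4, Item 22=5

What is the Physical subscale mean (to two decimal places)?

Physical items: 9, 10, 14, 16, 18.
Of these, items 9 & 14 are negatively keyed; on a 1–5 scale, reversed = 6 − raw.
  item 9: 6 − 4 = 2
  item 10: 5
  item 14: 6 − 4 = 2
  item 16: 4
  item 18: 5
Sum = 2 + 5 + 2 + 4 + 5 = 18
Mean = 18 / 5 = 3.60

3.60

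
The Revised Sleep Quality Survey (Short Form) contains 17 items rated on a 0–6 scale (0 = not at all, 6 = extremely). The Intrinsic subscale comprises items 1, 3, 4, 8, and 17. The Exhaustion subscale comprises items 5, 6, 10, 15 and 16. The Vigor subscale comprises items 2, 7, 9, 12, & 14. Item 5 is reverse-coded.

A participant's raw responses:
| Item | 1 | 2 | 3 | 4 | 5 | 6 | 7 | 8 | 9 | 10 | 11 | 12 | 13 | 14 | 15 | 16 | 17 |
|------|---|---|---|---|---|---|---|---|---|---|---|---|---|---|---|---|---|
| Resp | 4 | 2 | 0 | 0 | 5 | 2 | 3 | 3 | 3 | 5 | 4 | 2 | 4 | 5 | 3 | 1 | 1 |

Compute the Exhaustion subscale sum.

12

Exhaustion items: 5, 6, 10, 15, 16.
Of these, item 5 is reverse-coded; on a 0–6 scale, reversed = 6 − raw.
  item 5: 6 − 5 = 1
  item 6: 2
  item 10: 5
  item 15: 3
  item 16: 1
Sum = 1 + 2 + 5 + 3 + 1 = 12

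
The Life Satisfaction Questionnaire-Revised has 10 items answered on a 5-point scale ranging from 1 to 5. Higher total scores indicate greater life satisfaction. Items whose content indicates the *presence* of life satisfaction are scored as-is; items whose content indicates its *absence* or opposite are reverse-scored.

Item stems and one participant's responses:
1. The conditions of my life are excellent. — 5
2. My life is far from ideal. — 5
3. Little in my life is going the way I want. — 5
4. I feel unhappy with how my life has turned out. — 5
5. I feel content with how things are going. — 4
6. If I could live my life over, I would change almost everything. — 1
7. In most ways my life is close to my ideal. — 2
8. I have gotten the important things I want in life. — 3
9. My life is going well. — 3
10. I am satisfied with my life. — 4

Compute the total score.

Items 2, 3, 4, 6 describe the absence/opposite of life satisfaction → reverse-score.
on a 1–5 scale, reversed = 6 − raw.
  item 1: 5
  item 2: 6 − 5 = 1
  item 3: 6 − 5 = 1
  item 4: 6 − 5 = 1
  item 5: 4
  item 6: 6 − 1 = 5
  item 7: 2
  item 8: 3
  item 9: 3
  item 10: 4
Total = 5 + 1 + 1 + 1 + 4 + 5 + 2 + 3 + 3 + 4 = 29

29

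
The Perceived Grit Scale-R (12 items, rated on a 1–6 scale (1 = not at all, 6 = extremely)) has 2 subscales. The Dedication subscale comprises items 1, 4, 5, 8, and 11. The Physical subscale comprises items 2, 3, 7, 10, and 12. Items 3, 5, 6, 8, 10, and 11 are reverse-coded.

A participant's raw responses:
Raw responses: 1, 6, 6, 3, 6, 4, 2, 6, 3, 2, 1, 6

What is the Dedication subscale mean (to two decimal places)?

2.40

Dedication items: 1, 4, 5, 8, 11.
Of these, items 5, 8, & 11 are reverse-coded; on a 1–6 scale, reversed = 7 − raw.
  item 1: 1
  item 4: 3
  item 5: 7 − 6 = 1
  item 8: 7 − 6 = 1
  item 11: 7 − 1 = 6
Sum = 1 + 3 + 1 + 1 + 6 = 12
Mean = 12 / 5 = 2.40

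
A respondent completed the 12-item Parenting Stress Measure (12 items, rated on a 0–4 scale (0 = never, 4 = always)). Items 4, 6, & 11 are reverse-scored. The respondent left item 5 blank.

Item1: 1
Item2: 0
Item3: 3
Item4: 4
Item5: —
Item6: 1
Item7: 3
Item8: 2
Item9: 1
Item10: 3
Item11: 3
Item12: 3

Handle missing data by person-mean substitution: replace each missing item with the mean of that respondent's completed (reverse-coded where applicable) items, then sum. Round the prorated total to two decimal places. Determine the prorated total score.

Reverse-coded (reverse-coded value = 4 − response):
  item 4: 4 − 4 = 0
  item 6: 4 − 1 = 3
  item 11: 4 − 3 = 1
Completed scored items (11 of 12): 1, 0, 3, 0, 3, 3, 2, 1, 3, 1, 3; sum = 20.
Person mean = 20 / 11 ≈ 1.8182
Prorated total = (20 / 11) × 12 = 21.82 (to 2 dp)

21.82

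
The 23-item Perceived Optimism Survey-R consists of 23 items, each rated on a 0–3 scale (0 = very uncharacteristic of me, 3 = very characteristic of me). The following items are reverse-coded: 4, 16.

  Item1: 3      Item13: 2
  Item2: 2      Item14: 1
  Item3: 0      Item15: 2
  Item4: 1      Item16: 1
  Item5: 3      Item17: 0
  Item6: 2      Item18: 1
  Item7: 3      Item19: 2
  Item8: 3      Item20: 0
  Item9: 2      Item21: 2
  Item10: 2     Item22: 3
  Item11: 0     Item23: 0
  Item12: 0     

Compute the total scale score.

37

Reverse-coded items use 3 − raw:
  item 4: 3 − 1 = 2
  item 16: 3 − 1 = 2
Scored responses: 3, 2, 0, 2, 3, 2, 3, 3, 2, 2, 0, 0, 2, 1, 2, 2, 0, 1, 2, 0, 2, 3, 0
Total = 3 + 2 + 0 + 2 + 3 + 2 + 3 + 3 + 2 + 2 + 0 + 0 + 2 + 1 + 2 + 2 + 0 + 1 + 2 + 0 + 2 + 3 + 0 = 37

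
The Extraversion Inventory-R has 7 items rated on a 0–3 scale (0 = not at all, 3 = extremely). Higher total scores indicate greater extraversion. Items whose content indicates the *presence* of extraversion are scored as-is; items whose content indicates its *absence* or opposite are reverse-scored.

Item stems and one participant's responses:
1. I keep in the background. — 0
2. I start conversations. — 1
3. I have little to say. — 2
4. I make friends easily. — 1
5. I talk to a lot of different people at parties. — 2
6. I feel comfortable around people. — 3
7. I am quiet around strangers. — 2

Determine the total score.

Items 1, 3, 7 describe the absence/opposite of extraversion → reverse-score.
reverse-coded value = 3 − response.
  item 1: 3 − 0 = 3
  item 2: 1
  item 3: 3 − 2 = 1
  item 4: 1
  item 5: 2
  item 6: 3
  item 7: 3 − 2 = 1
Total = 3 + 1 + 1 + 1 + 2 + 3 + 1 = 12

12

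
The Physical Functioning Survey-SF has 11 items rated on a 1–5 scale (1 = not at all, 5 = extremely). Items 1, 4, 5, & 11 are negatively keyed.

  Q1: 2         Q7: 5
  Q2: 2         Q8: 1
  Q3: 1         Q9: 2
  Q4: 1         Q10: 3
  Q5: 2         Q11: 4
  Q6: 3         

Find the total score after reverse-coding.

32

Raw sum = 26. Negatively keyed items: 1, 4, 5, 11; their raw sum = 9.
Each reversal replaces raw with 6 − raw, changing the total by 6 − 2·raw per item.
Total = 26 + 4·6 − 2·9 = 26 + 24 − 18 = 32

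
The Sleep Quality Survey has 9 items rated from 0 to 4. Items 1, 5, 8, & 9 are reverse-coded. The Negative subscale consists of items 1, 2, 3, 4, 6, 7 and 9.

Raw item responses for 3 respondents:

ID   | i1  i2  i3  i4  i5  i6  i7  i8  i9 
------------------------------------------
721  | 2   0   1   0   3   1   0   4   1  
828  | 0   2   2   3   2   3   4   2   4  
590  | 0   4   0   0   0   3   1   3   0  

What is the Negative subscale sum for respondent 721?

Respondent 721 raw: 2, 0, 1, 0, 3, 1, 0, 4, 1.
Negative items: 1, 2, 3, 4, 6, 7, 9.
Reverse-coded (reversed = (0+4) − raw = 4 − raw):
  item 1: 4 − 2 = 2
  item 2: 0
  item 3: 1
  item 4: 0
  item 6: 1
  item 7: 0
  item 9: 4 − 1 = 3
Sum = 2 + 0 + 1 + 0 + 1 + 0 + 3 = 7

7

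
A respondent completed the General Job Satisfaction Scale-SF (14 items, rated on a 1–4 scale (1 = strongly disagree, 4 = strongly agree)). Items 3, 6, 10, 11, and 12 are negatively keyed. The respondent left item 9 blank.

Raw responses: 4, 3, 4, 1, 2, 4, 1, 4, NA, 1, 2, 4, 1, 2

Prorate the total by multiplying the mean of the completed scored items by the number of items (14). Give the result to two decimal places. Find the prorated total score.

Reverse-coded (on a 1–4 scale, reversed = 5 − raw):
  item 3: 5 − 4 = 1
  item 6: 5 − 4 = 1
  item 10: 5 − 1 = 4
  item 11: 5 − 2 = 3
  item 12: 5 − 4 = 1
Completed scored items (13 of 14): 4, 3, 1, 1, 2, 1, 1, 4, 4, 3, 1, 1, 2; sum = 28.
Person mean = 28 / 13 ≈ 2.1538
Prorated total = (28 / 13) × 14 = 30.15 (to 2 dp)

30.15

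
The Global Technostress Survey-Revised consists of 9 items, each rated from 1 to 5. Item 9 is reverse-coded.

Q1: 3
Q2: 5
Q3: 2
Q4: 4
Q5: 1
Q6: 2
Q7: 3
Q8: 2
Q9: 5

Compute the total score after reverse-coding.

23

Raw sum = 27. Reverse-coded items: 9; their raw sum = 5.
Each reversal replaces raw with 6 − raw, changing the total by 6 − 2·raw per item.
Total = 27 + 1·6 − 2·5 = 27 + 6 − 10 = 23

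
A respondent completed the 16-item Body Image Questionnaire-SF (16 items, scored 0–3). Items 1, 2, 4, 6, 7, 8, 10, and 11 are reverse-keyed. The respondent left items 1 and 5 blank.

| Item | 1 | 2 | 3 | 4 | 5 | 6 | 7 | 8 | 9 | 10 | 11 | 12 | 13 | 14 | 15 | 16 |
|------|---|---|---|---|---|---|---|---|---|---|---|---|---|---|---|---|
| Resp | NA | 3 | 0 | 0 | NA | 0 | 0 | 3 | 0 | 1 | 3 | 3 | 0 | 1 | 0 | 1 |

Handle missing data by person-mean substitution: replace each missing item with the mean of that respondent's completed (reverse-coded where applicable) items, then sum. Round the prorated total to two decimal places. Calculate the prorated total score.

18.29

Reverse-coded (reverse-coded value = 3 − response):
  item 2: 3 − 3 = 0
  item 4: 3 − 0 = 3
  item 6: 3 − 0 = 3
  item 7: 3 − 0 = 3
  item 8: 3 − 3 = 0
  item 10: 3 − 1 = 2
  item 11: 3 − 3 = 0
Completed scored items (14 of 16): 0, 0, 3, 3, 3, 0, 0, 2, 0, 3, 0, 1, 0, 1; sum = 16.
Person mean = 16 / 14 ≈ 1.1429
Prorated total = (16 / 14) × 16 = 18.29 (to 2 dp)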